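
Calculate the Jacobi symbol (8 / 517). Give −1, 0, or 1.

Pull out 2^3: since 517 ≡ 5 (mod 8), (2/517) = -1, so (2/517)^3 = -1.
Reached (1/517) = 1. Collecting the sign flips along the way, the symbol is -1.

-1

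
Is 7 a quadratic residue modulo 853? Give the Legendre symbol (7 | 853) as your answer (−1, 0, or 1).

-1

Reciprocity: 7 ≡ 3 and 853 ≡ 1 (mod 4), so (7/853) = +(853/7).
Reduce top mod 7: now compute (6/7).
Pull out 2: since 7 ≡ 7 (mod 8), (2/7) = +1.
Reciprocity: 3 ≡ 3 and 7 ≡ 3 (mod 4), so (3/7) = −(7/3).
Reduce top mod 3: now compute (1/3).
Reached (1/3) = 1. Collecting the sign flips along the way, the symbol is -1.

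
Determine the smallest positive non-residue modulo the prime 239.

7

(2/239) = +1, so 2 is a residue.
(3/239) = +1, so 3 is a residue.
(4/239) = +1, so 4 is a residue.
(5/239) = +1, so 5 is a residue.
(6/239) = +1, so 6 is a residue.
(7/239) = −1, so 7 is the smallest positive non-residue mod 239.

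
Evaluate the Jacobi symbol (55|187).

0

Reciprocity: 55 ≡ 3 and 187 ≡ 3 (mod 4), so (55/187) = −(187/55).
Reduce top mod 55: now compute (22/55).
Pull out 2: since 55 ≡ 7 (mod 8), (2/55) = +1.
Reciprocity: 11 ≡ 3 and 55 ≡ 3 (mod 4), so (11/55) = −(55/11).
Reduce top mod 11: now compute (0/11).
Top reduces to 0: gcd > 1, so the symbol is 0.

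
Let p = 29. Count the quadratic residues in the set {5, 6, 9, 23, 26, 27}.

4

(5/29) = +1 → QR.
(6/29) = +1 → QR.
(9/29) = +1 → QR.
(23/29) = +1 → QR.
(26/29) = -1 → non-residue.
(27/29) = -1 → non-residue.
Total quadratic residues among the 6: 4.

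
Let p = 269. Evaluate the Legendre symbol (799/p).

Euler's criterion: (799/269) ≡ 261^134 (mod 269).
261^2 ≡ 64 (mod 269)
261^4 ≡ 61 (mod 269)
261^8 ≡ 224 (mod 269)
261^16 ≡ 142 (mod 269)
261^32 ≡ 258 (mod 269)
261^64 ≡ 121 (mod 269)
261^128 ≡ 115 (mod 269)
261^134 = 261^(128+4+2) ≡ 268 (mod 269).
Result is 268 ≡ −1, so (799/269) = −1.

-1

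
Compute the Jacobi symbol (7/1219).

Reciprocity: 7 ≡ 3 and 1219 ≡ 3 (mod 4), so (7/1219) = −(1219/7).
Reduce top mod 7: now compute (1/7).
Reached (1/7) = 1. Collecting the sign flips along the way, the symbol is -1.

-1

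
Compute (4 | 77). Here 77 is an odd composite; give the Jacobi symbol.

1

Pull out 2^2: since 77 ≡ 5 (mod 8), (2/77) = -1, so (2/77)^2 = +1.
Reached (1/77) = 1. Collecting the sign flips along the way, the symbol is +1.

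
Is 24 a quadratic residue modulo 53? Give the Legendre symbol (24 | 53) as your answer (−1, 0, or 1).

Pull out 2^3: since 53 ≡ 5 (mod 8), (2/53) = -1, so (2/53)^3 = -1.
Reciprocity: 3 ≡ 3 and 53 ≡ 1 (mod 4), so (3/53) = +(53/3).
Reduce top mod 3: now compute (2/3).
Pull out 2: since 3 ≡ 3 (mod 8), (2/3) = -1.
Reached (1/3) = 1. Collecting the sign flips along the way, the symbol is +1.

1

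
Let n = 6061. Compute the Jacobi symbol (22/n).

0

Pull out 2: since 6061 ≡ 5 (mod 8), (2/6061) = -1.
Reciprocity: 11 ≡ 3 and 6061 ≡ 1 (mod 4), so (11/6061) = +(6061/11).
Reduce top mod 11: now compute (0/11).
Top reduces to 0: gcd > 1, so the symbol is 0.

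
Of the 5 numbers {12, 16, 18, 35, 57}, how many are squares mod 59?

(12/59) = +1 → QR.
(16/59) = +1 → QR.
(18/59) = -1 → non-residue.
(35/59) = +1 → QR.
(57/59) = +1 → QR.
Total quadratic residues among the 5: 4.

4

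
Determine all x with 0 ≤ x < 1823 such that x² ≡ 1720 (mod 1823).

819, 1004

Since 1823 ≡ 3 (mod 4), a square root of 1720 is 1720^((1823+1)/4) = 1720^456 mod 1823.
Repeated squaring: 1720^2≡1494, 1720^4≡684, 1720^8≡1168, 1720^16≡620, 1720^32≡1570, 1720^64≡204, 1720^128≡1510, 1720^256≡1350 (mod 1823).
1720^456 = 1720^(256+128+64+8) ≡ 819 (mod 1823).
Check: 819² = 670761 ≡ 1720 (mod 1823). The two roots are 819 and 1004.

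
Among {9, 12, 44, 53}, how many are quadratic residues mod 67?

(9/67) = +1 → QR.
(12/67) = -1 → non-residue.
(44/67) = -1 → non-residue.
(53/67) = -1 → non-residue.
Total quadratic residues among the 4: 1.

1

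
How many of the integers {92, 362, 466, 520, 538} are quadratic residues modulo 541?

(92/541) = +1 → QR.
(362/541) = +1 → QR.
(466/541) = +1 → QR.
(520/541) = +1 → QR.
(538/541) = +1 → QR.
Total quadratic residues among the 5: 5.

5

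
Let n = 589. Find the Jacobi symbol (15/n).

Reciprocity: 15 ≡ 3 and 589 ≡ 1 (mod 4), so (15/589) = +(589/15).
Reduce top mod 15: now compute (4/15).
Pull out 2^2: since 15 ≡ 7 (mod 8), (2/15) = +1, so (2/15)^2 = +1.
Reached (1/15) = 1. Collecting the sign flips along the way, the symbol is +1.

1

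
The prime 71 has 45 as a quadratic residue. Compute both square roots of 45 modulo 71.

20, 51

Since 71 ≡ 3 (mod 4), a square root of 45 is 45^((71+1)/4) = 45^18 mod 71.
Repeated squaring: 45^2≡37, 45^4≡20, 45^8≡45, 45^16≡37 (mod 71).
45^18 = 45^(16+2) ≡ 20 (mod 71).
Check: 20² = 400 ≡ 45 (mod 71). The two roots are 20 and 51.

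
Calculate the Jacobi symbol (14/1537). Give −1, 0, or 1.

1

Pull out 2: since 1537 ≡ 1 (mod 8), (2/1537) = +1.
Reciprocity: 7 ≡ 3 and 1537 ≡ 1 (mod 4), so (7/1537) = +(1537/7).
Reduce top mod 7: now compute (4/7).
Pull out 2^2: since 7 ≡ 7 (mod 8), (2/7) = +1, so (2/7)^2 = +1.
Reached (1/7) = 1. Collecting the sign flips along the way, the symbol is +1.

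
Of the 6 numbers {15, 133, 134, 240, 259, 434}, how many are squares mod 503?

1

(15/503) = -1 → non-residue.
(133/503) = -1 → non-residue.
(134/503) = +1 → QR.
(240/503) = -1 → non-residue.
(259/503) = -1 → non-residue.
(434/503) = -1 → non-residue.
Total quadratic residues among the 6: 1.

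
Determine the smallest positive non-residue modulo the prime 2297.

(2/2297) = +1, so 2 is a residue.
(3/2297) = −1, so 3 is the smallest positive non-residue mod 2297.

3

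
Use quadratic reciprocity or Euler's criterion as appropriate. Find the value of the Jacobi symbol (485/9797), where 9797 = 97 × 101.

0

Reciprocity: 485 ≡ 1 and 9797 ≡ 1 (mod 4), so (485/9797) = +(9797/485).
Reduce top mod 485: now compute (97/485).
Reciprocity: 97 ≡ 1 and 485 ≡ 1 (mod 4), so (97/485) = +(485/97).
Reduce top mod 97: now compute (0/97).
Top reduces to 0: gcd > 1, so the symbol is 0.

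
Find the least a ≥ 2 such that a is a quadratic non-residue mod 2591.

(2/2591) = +1, so 2 is a residue.
(3/2591) = +1, so 3 is a residue.
(4/2591) = +1, so 4 is a residue.
(5/2591) = +1, so 5 is a residue.
(6/2591) = +1, so 6 is a residue.
(7/2591) = −1, so 7 is the smallest positive non-residue mod 2591.

7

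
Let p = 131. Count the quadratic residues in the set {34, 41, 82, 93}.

2

(34/131) = +1 → QR.
(41/131) = +1 → QR.
(82/131) = -1 → non-residue.
(93/131) = -1 → non-residue.
Total quadratic residues among the 4: 2.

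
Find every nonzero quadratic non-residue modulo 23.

5 7 10 11 14 15 17 19 20 21 22

Square k = 1,…,11 (k and 23−k give the same square):
1²=1, 2²=4, 3²=9, 4²=16, 5²≡2, 6²≡13, 7²≡3, 8²≡18, 9²≡12, 10²≡8, 11²≡6 (mod 23).
The residues are {1, 2, 3, 4, 6, 8, 9, 12, 13, 16, 18}; the non-residues are the remaining 11 nonzero classes.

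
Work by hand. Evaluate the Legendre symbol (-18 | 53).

First reduce: -18 ≡ 35 (mod 53).
Reciprocity: 35 ≡ 3 and 53 ≡ 1 (mod 4), so (35/53) = +(53/35).
Reduce top mod 35: now compute (18/35).
Pull out 2: since 35 ≡ 3 (mod 8), (2/35) = -1.
Reciprocity: 9 ≡ 1 and 35 ≡ 3 (mod 4), so (9/35) = +(35/9).
Reduce top mod 9: now compute (8/9).
Pull out 2^3: since 9 ≡ 1 (mod 8), (2/9) = +1, so (2/9)^3 = +1.
Reached (1/9) = 1. Collecting the sign flips along the way, the symbol is -1.

-1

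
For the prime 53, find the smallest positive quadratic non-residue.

(2/53) = −1, so 2 is the smallest positive non-residue mod 53.

2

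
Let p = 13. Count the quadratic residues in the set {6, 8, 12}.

1

(6/13) = -1 → non-residue.
(8/13) = -1 → non-residue.
(12/13) = +1 → QR.
Total quadratic residues among the 3: 1.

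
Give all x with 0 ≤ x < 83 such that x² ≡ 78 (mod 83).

24, 59

Since 83 ≡ 3 (mod 4), a square root of 78 is 78^((83+1)/4) = 78^21 mod 83.
Repeated squaring: 78^2≡25, 78^4≡44, 78^8≡27, 78^16≡65 (mod 83).
78^21 = 78^(16+4+1) ≡ 59 (mod 83).
Check: 59² = 3481 ≡ 78 (mod 83). The two roots are 24 and 59.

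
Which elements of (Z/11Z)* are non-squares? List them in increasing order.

Square k = 1,…,5 (k and 11−k give the same square):
1²=1, 2²=4, 3²=9, 4²≡5, 5²≡3 (mod 11).
The residues are {1, 3, 4, 5, 9}; the non-residues are the remaining 5 nonzero classes.

2, 6, 7, 8, 10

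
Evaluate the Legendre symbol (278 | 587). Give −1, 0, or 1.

Pull out 2: since 587 ≡ 3 (mod 8), (2/587) = -1.
Reciprocity: 139 ≡ 3 and 587 ≡ 3 (mod 4), so (139/587) = −(587/139).
Reduce top mod 139: now compute (31/139).
Reciprocity: 31 ≡ 3 and 139 ≡ 3 (mod 4), so (31/139) = −(139/31).
Reduce top mod 31: now compute (15/31).
Reciprocity: 15 ≡ 3 and 31 ≡ 3 (mod 4), so (15/31) = −(31/15).
Reduce top mod 15: now compute (1/15).
Reached (1/15) = 1. Collecting the sign flips along the way, the symbol is +1.

1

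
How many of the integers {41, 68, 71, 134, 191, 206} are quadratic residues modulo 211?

2

(41/211) = -1 → non-residue.
(68/211) = -1 → non-residue.
(71/211) = +1 → QR.
(134/211) = +1 → QR.
(191/211) = -1 → non-residue.
(206/211) = -1 → non-residue.
Total quadratic residues among the 6: 2.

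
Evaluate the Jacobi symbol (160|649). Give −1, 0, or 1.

1

Pull out 2^5: since 649 ≡ 1 (mod 8), (2/649) = +1, so (2/649)^5 = +1.
Reciprocity: 5 ≡ 1 and 649 ≡ 1 (mod 4), so (5/649) = +(649/5).
Reduce top mod 5: now compute (4/5).
Pull out 2^2: since 5 ≡ 5 (mod 8), (2/5) = -1, so (2/5)^2 = +1.
Reached (1/5) = 1. Collecting the sign flips along the way, the symbol is +1.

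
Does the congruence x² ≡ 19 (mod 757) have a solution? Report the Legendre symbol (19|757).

Reciprocity: 19 ≡ 3 and 757 ≡ 1 (mod 4), so (19/757) = +(757/19).
Reduce top mod 19: now compute (16/19).
Pull out 2^4: since 19 ≡ 3 (mod 8), (2/19) = -1, so (2/19)^4 = +1.
Reached (1/19) = 1. Collecting the sign flips along the way, the symbol is +1.

1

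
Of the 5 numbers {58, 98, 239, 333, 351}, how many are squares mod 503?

(58/503) = -1 → non-residue.
(98/503) = +1 → QR.
(239/503) = -1 → non-residue.
(333/503) = -1 → non-residue.
(351/503) = +1 → QR.
Total quadratic residues among the 5: 2.

2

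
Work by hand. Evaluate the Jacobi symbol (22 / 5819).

0

Pull out 2: since 5819 ≡ 3 (mod 8), (2/5819) = -1.
Reciprocity: 11 ≡ 3 and 5819 ≡ 3 (mod 4), so (11/5819) = −(5819/11).
Reduce top mod 11: now compute (0/11).
Top reduces to 0: gcd > 1, so the symbol is 0.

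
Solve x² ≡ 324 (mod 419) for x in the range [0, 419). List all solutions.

Since 419 ≡ 3 (mod 4), a square root of 324 is 324^((419+1)/4) = 324^105 mod 419.
Repeated squaring: 324^2≡226, 324^4≡377, 324^8≡88, 324^16≡202, 324^32≡161, 324^64≡362 (mod 419).
324^105 = 324^(64+32+8+1) ≡ 401 (mod 419).
Check: 401² = 160801 ≡ 324 (mod 419). The two roots are 18 and 401.

18, 401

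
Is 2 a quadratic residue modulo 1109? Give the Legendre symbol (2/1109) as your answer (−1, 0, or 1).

-1

Pull out 2: since 1109 ≡ 5 (mod 8), (2/1109) = -1.
Reached (1/1109) = 1. Collecting the sign flips along the way, the symbol is -1.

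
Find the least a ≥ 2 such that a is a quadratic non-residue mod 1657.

5

(2/1657) = +1, so 2 is a residue.
(3/1657) = +1, so 3 is a residue.
(4/1657) = +1, so 4 is a residue.
(5/1657) = −1, so 5 is the smallest positive non-residue mod 1657.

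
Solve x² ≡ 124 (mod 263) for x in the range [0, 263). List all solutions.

85, 178

Since 263 ≡ 3 (mod 4), a square root of 124 is 124^((263+1)/4) = 124^66 mod 263.
Repeated squaring: 124^2≡122, 124^4≡156, 124^8≡140, 124^16≡138, 124^32≡108, 124^64≡92 (mod 263).
124^66 = 124^(64+2) ≡ 178 (mod 263).
Check: 178² = 31684 ≡ 124 (mod 263). The two roots are 85 and 178.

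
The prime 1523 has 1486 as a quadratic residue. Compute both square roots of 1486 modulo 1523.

170, 1353

Since 1523 ≡ 3 (mod 4), a square root of 1486 is 1486^((1523+1)/4) = 1486^381 mod 1523.
Repeated squaring: 1486^2≡1369, 1486^4≡871, 1486^8≡187, 1486^16≡1463, 1486^32≡554, 1486^64≡793, 1486^128≡1373, 1486^256≡1178 (mod 1523).
1486^381 = 1486^(256+64+32+16+8+4+1) ≡ 1353 (mod 1523).
Check: 1353² = 1830609 ≡ 1486 (mod 1523). The two roots are 170 and 1353.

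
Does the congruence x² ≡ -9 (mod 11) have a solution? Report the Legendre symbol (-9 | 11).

-1

First reduce: -9 ≡ 2 (mod 11).
Pull out 2: since 11 ≡ 3 (mod 8), (2/11) = -1.
Reached (1/11) = 1. Collecting the sign flips along the way, the symbol is -1.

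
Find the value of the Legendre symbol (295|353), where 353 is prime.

1

Euler's criterion: (295/353) ≡ 295^176 (mod 353).
295^2 ≡ 187 (mod 353)
295^4 ≡ 22 (mod 353)
295^8 ≡ 131 (mod 353)
295^16 ≡ 217 (mod 353)
295^32 ≡ 140 (mod 353)
295^64 ≡ 185 (mod 353)
295^128 ≡ 337 (mod 353)
295^176 = 295^(128+32+16) ≡ 1 (mod 353).
Result is 1, so (295/353) = 1.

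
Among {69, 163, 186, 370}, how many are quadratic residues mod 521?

(69/521) = +1 → QR.
(163/521) = -1 → non-residue.
(186/521) = -1 → non-residue.
(370/521) = +1 → QR.
Total quadratic residues among the 4: 2.

2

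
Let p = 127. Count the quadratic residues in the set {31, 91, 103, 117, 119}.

3

(31/127) = +1 → QR.
(91/127) = -1 → non-residue.
(103/127) = +1 → QR.
(117/127) = +1 → QR.
(119/127) = -1 → non-residue.
Total quadratic residues among the 5: 3.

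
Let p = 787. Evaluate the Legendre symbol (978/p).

-1

Euler's criterion: (978/787) ≡ 191^393 (mod 787).
191^2 ≡ 279 (mod 787)
191^4 ≡ 715 (mod 787)
191^8 ≡ 462 (mod 787)
191^16 ≡ 167 (mod 787)
191^32 ≡ 344 (mod 787)
191^64 ≡ 286 (mod 787)
191^128 ≡ 735 (mod 787)
191^256 ≡ 343 (mod 787)
191^393 = 191^(256+128+8+1) ≡ 786 (mod 787).
Result is 786 ≡ −1, so (978/787) = −1.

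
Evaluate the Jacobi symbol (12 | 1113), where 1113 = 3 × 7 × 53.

0

Pull out 2^2: since 1113 ≡ 1 (mod 8), (2/1113) = +1, so (2/1113)^2 = +1.
Reciprocity: 3 ≡ 3 and 1113 ≡ 1 (mod 4), so (3/1113) = +(1113/3).
Reduce top mod 3: now compute (0/3).
Top reduces to 0: gcd > 1, so the symbol is 0.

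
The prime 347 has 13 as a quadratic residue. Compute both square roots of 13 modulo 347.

56, 291

Since 347 ≡ 3 (mod 4), a square root of 13 is 13^((347+1)/4) = 13^87 mod 347.
Repeated squaring: 13^2≡169, 13^4≡107, 13^8≡345, 13^16≡4, 13^32≡16, 13^64≡256 (mod 347).
13^87 = 13^(64+16+4+2+1) ≡ 56 (mod 347).
Check: 56² = 3136 ≡ 13 (mod 347). The two roots are 56 and 291.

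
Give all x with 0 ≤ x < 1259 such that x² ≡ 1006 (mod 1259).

Since 1259 ≡ 3 (mod 4), a square root of 1006 is 1006^((1259+1)/4) = 1006^315 mod 1259.
Repeated squaring: 1006^2≡1059, 1006^4≡971, 1006^8≡1109, 1006^16≡1097, 1006^32≡1064, 1006^64≡255, 1006^128≡816, 1006^256≡1104 (mod 1259).
1006^315 = 1006^(256+32+16+8+2+1) ≡ 290 (mod 1259).
Check: 290² = 84100 ≡ 1006 (mod 1259). The two roots are 290 and 969.

290, 969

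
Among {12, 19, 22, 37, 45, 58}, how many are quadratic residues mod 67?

3

(12/67) = -1 → non-residue.
(19/67) = +1 → QR.
(22/67) = +1 → QR.
(37/67) = +1 → QR.
(45/67) = -1 → non-residue.
(58/67) = -1 → non-residue.
Total quadratic residues among the 6: 3.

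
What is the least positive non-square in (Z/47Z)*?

5

(2/47) = +1, so 2 is a residue.
(3/47) = +1, so 3 is a residue.
(4/47) = +1, so 4 is a residue.
(5/47) = −1, so 5 is the smallest positive non-residue mod 47.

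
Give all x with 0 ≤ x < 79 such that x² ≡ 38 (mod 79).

14, 65

Since 79 ≡ 3 (mod 4), a square root of 38 is 38^((79+1)/4) = 38^20 mod 79.
Repeated squaring: 38^2≡22, 38^4≡10, 38^8≡21, 38^16≡46 (mod 79).
38^20 = 38^(16+4) ≡ 65 (mod 79).
Check: 65² = 4225 ≡ 38 (mod 79). The two roots are 14 and 65.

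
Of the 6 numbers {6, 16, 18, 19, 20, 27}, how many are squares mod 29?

(6/29) = +1 → QR.
(16/29) = +1 → QR.
(18/29) = -1 → non-residue.
(19/29) = -1 → non-residue.
(20/29) = +1 → QR.
(27/29) = -1 → non-residue.
Total quadratic residues among the 6: 3.

3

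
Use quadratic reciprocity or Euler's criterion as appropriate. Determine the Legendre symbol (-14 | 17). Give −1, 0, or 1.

-1

First reduce: -14 ≡ 3 (mod 17).
Reciprocity: 3 ≡ 3 and 17 ≡ 1 (mod 4), so (3/17) = +(17/3).
Reduce top mod 3: now compute (2/3).
Pull out 2: since 3 ≡ 3 (mod 8), (2/3) = -1.
Reached (1/3) = 1. Collecting the sign flips along the way, the symbol is -1.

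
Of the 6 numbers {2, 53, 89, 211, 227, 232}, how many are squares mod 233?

(2/233) = +1 → QR.
(53/233) = -1 → non-residue.
(89/233) = +1 → QR.
(211/233) = -1 → non-residue.
(227/233) = -1 → non-residue.
(232/233) = +1 → QR.
Total quadratic residues among the 6: 3.

3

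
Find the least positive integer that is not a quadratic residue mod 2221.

(2/2221) = −1, so 2 is the smallest positive non-residue mod 2221.

2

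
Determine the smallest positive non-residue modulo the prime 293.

(2/293) = −1, so 2 is the smallest positive non-residue mod 293.

2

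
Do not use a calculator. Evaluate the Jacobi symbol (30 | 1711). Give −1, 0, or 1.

-1

Pull out 2: since 1711 ≡ 7 (mod 8), (2/1711) = +1.
Reciprocity: 15 ≡ 3 and 1711 ≡ 3 (mod 4), so (15/1711) = −(1711/15).
Reduce top mod 15: now compute (1/15).
Reached (1/15) = 1. Collecting the sign flips along the way, the symbol is -1.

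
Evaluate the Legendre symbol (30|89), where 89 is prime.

Pull out 2: since 89 ≡ 1 (mod 8), (2/89) = +1.
Reciprocity: 15 ≡ 3 and 89 ≡ 1 (mod 4), so (15/89) = +(89/15).
Reduce top mod 15: now compute (14/15).
Pull out 2: since 15 ≡ 7 (mod 8), (2/15) = +1.
Reciprocity: 7 ≡ 3 and 15 ≡ 3 (mod 4), so (7/15) = −(15/7).
Reduce top mod 7: now compute (1/7).
Reached (1/7) = 1. Collecting the sign flips along the way, the symbol is -1.

-1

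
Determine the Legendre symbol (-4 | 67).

Euler's criterion: (-4/67) ≡ 63^33 (mod 67).
63^2 ≡ 16 (mod 67)
63^4 ≡ 55 (mod 67)
63^8 ≡ 10 (mod 67)
63^16 ≡ 33 (mod 67)
63^32 ≡ 17 (mod 67)
63^33 = 63^(32+1) ≡ 66 (mod 67).
Result is 66 ≡ −1, so (-4/67) = −1.

-1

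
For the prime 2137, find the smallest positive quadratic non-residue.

(2/2137) = +1, so 2 is a residue.
(3/2137) = +1, so 3 is a residue.
(4/2137) = +1, so 4 is a residue.
(5/2137) = −1, so 5 is the smallest positive non-residue mod 2137.

5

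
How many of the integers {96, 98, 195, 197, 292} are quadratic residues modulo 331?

3

(96/331) = +1 → QR.
(98/331) = -1 → non-residue.
(195/331) = +1 → QR.
(197/331) = +1 → QR.
(292/331) = -1 → non-residue.
Total quadratic residues among the 5: 3.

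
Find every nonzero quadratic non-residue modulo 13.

2, 5, 6, 7, 8, 11

Square k = 1,…,6 (k and 13−k give the same square):
1²=1, 2²=4, 3²=9, 4²≡3, 5²≡12, 6²≡10 (mod 13).
The residues are {1, 3, 4, 9, 10, 12}; the non-residues are the remaining 6 nonzero classes.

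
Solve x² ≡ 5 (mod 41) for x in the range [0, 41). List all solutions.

41 ≡ 1 (mod 4), so we find a root by search.
Trying successive values, 13² = 169 ≡ 5 (mod 41). The other root is 41 − 13 = 28.

13, 28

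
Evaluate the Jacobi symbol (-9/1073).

First reduce: -9 ≡ 1064 (mod 1073).
Pull out 2^3: since 1073 ≡ 1 (mod 8), (2/1073) = +1, so (2/1073)^3 = +1.
Reciprocity: 133 ≡ 1 and 1073 ≡ 1 (mod 4), so (133/1073) = +(1073/133).
Reduce top mod 133: now compute (9/133).
Reciprocity: 9 ≡ 1 and 133 ≡ 1 (mod 4), so (9/133) = +(133/9).
Reduce top mod 9: now compute (7/9).
Reciprocity: 7 ≡ 3 and 9 ≡ 1 (mod 4), so (7/9) = +(9/7).
Reduce top mod 7: now compute (2/7).
Pull out 2: since 7 ≡ 7 (mod 8), (2/7) = +1.
Reached (1/7) = 1. Collecting the sign flips along the way, the symbol is +1.

1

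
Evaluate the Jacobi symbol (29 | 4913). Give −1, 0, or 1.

-1

Reciprocity: 29 ≡ 1 and 4913 ≡ 1 (mod 4), so (29/4913) = +(4913/29).
Reduce top mod 29: now compute (12/29).
Pull out 2^2: since 29 ≡ 5 (mod 8), (2/29) = -1, so (2/29)^2 = +1.
Reciprocity: 3 ≡ 3 and 29 ≡ 1 (mod 4), so (3/29) = +(29/3).
Reduce top mod 3: now compute (2/3).
Pull out 2: since 3 ≡ 3 (mod 8), (2/3) = -1.
Reached (1/3) = 1. Collecting the sign flips along the way, the symbol is -1.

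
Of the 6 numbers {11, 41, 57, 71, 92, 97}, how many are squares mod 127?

(11/127) = +1 → QR.
(41/127) = +1 → QR.
(57/127) = -1 → non-residue.
(71/127) = +1 → QR.
(92/127) = -1 → non-residue.
(97/127) = -1 → non-residue.
Total quadratic residues among the 6: 3.

3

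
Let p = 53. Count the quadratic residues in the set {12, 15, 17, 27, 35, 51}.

2

(12/53) = -1 → non-residue.
(15/53) = +1 → QR.
(17/53) = +1 → QR.
(27/53) = -1 → non-residue.
(35/53) = -1 → non-residue.
(51/53) = -1 → non-residue.
Total quadratic residues among the 6: 2.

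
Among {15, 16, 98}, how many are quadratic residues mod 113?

(15/113) = +1 → QR.
(16/113) = +1 → QR.
(98/113) = +1 → QR.
Total quadratic residues among the 3: 3.

3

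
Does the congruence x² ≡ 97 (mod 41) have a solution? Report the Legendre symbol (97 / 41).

-1

Euler's criterion: (97/41) ≡ 15^20 (mod 41).
15^2 ≡ 20 (mod 41)
15^4 ≡ 31 (mod 41)
15^8 ≡ 18 (mod 41)
15^16 ≡ 37 (mod 41)
15^20 = 15^(16+4) ≡ 40 (mod 41).
Result is 40 ≡ −1, so (97/41) = −1.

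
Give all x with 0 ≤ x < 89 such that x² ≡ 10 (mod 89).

89 ≡ 1 (mod 4), so we find a root by search.
Trying successive values, 30² = 900 ≡ 10 (mod 89). The other root is 89 − 30 = 59.

30, 59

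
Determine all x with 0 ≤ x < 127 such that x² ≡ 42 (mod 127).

13, 114

Since 127 ≡ 3 (mod 4), a square root of 42 is 42^((127+1)/4) = 42^32 mod 127.
Repeated squaring: 42^2≡113, 42^4≡69, 42^8≡62, 42^16≡34, 42^32≡13 (mod 127).
42^32 = 42^(32) ≡ 13 (mod 127).
Check: 13² = 169 ≡ 42 (mod 127). The two roots are 13 and 114.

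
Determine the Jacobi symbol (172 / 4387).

Pull out 2^2: since 4387 ≡ 3 (mod 8), (2/4387) = -1, so (2/4387)^2 = +1.
Reciprocity: 43 ≡ 3 and 4387 ≡ 3 (mod 4), so (43/4387) = −(4387/43).
Reduce top mod 43: now compute (1/43).
Reached (1/43) = 1. Collecting the sign flips along the way, the symbol is -1.

-1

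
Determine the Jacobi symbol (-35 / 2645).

0

First reduce: -35 ≡ 2610 (mod 2645).
Pull out 2: since 2645 ≡ 5 (mod 8), (2/2645) = -1.
Reciprocity: 1305 ≡ 1 and 2645 ≡ 1 (mod 4), so (1305/2645) = +(2645/1305).
Reduce top mod 1305: now compute (35/1305).
Reciprocity: 35 ≡ 3 and 1305 ≡ 1 (mod 4), so (35/1305) = +(1305/35).
Reduce top mod 35: now compute (10/35).
Pull out 2: since 35 ≡ 3 (mod 8), (2/35) = -1.
Reciprocity: 5 ≡ 1 and 35 ≡ 3 (mod 4), so (5/35) = +(35/5).
Reduce top mod 5: now compute (0/5).
Top reduces to 0: gcd > 1, so the symbol is 0.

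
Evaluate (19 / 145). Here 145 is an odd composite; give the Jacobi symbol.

-1

Reciprocity: 19 ≡ 3 and 145 ≡ 1 (mod 4), so (19/145) = +(145/19).
Reduce top mod 19: now compute (12/19).
Pull out 2^2: since 19 ≡ 3 (mod 8), (2/19) = -1, so (2/19)^2 = +1.
Reciprocity: 3 ≡ 3 and 19 ≡ 3 (mod 4), so (3/19) = −(19/3).
Reduce top mod 3: now compute (1/3).
Reached (1/3) = 1. Collecting the sign flips along the way, the symbol is -1.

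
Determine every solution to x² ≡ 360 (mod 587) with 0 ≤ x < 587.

110, 477

Since 587 ≡ 3 (mod 4), a square root of 360 is 360^((587+1)/4) = 360^147 mod 587.
Repeated squaring: 360^2≡460, 360^4≡280, 360^8≡329, 360^16≡233, 360^32≡285, 360^64≡219, 360^128≡414 (mod 587).
360^147 = 360^(128+16+2+1) ≡ 477 (mod 587).
Check: 477² = 227529 ≡ 360 (mod 587). The two roots are 110 and 477.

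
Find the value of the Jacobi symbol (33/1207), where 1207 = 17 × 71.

-1

Reciprocity: 33 ≡ 1 and 1207 ≡ 3 (mod 4), so (33/1207) = +(1207/33).
Reduce top mod 33: now compute (19/33).
Reciprocity: 19 ≡ 3 and 33 ≡ 1 (mod 4), so (19/33) = +(33/19).
Reduce top mod 19: now compute (14/19).
Pull out 2: since 19 ≡ 3 (mod 8), (2/19) = -1.
Reciprocity: 7 ≡ 3 and 19 ≡ 3 (mod 4), so (7/19) = −(19/7).
Reduce top mod 7: now compute (5/7).
Reciprocity: 5 ≡ 1 and 7 ≡ 3 (mod 4), so (5/7) = +(7/5).
Reduce top mod 5: now compute (2/5).
Pull out 2: since 5 ≡ 5 (mod 8), (2/5) = -1.
Reached (1/5) = 1. Collecting the sign flips along the way, the symbol is -1.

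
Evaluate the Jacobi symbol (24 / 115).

1

Pull out 2^3: since 115 ≡ 3 (mod 8), (2/115) = -1, so (2/115)^3 = -1.
Reciprocity: 3 ≡ 3 and 115 ≡ 3 (mod 4), so (3/115) = −(115/3).
Reduce top mod 3: now compute (1/3).
Reached (1/3) = 1. Collecting the sign flips along the way, the symbol is +1.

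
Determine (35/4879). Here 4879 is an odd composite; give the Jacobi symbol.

Reciprocity: 35 ≡ 3 and 4879 ≡ 3 (mod 4), so (35/4879) = −(4879/35).
Reduce top mod 35: now compute (14/35).
Pull out 2: since 35 ≡ 3 (mod 8), (2/35) = -1.
Reciprocity: 7 ≡ 3 and 35 ≡ 3 (mod 4), so (7/35) = −(35/7).
Reduce top mod 7: now compute (0/7).
Top reduces to 0: gcd > 1, so the symbol is 0.

0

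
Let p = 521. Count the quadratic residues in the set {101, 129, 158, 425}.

2

(101/521) = +1 → QR.
(129/521) = +1 → QR.
(158/521) = -1 → non-residue.
(425/521) = -1 → non-residue.
Total quadratic residues among the 4: 2.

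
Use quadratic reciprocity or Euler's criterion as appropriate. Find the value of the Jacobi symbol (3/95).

Reciprocity: 3 ≡ 3 and 95 ≡ 3 (mod 4), so (3/95) = −(95/3).
Reduce top mod 3: now compute (2/3).
Pull out 2: since 3 ≡ 3 (mod 8), (2/3) = -1.
Reached (1/3) = 1. Collecting the sign flips along the way, the symbol is +1.

1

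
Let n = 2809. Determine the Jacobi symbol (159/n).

0

Reciprocity: 159 ≡ 3 and 2809 ≡ 1 (mod 4), so (159/2809) = +(2809/159).
Reduce top mod 159: now compute (106/159).
Pull out 2: since 159 ≡ 7 (mod 8), (2/159) = +1.
Reciprocity: 53 ≡ 1 and 159 ≡ 3 (mod 4), so (53/159) = +(159/53).
Reduce top mod 53: now compute (0/53).
Top reduces to 0: gcd > 1, so the symbol is 0.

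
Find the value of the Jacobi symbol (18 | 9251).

Pull out 2: since 9251 ≡ 3 (mod 8), (2/9251) = -1.
Reciprocity: 9 ≡ 1 and 9251 ≡ 3 (mod 4), so (9/9251) = +(9251/9).
Reduce top mod 9: now compute (8/9).
Pull out 2^3: since 9 ≡ 1 (mod 8), (2/9) = +1, so (2/9)^3 = +1.
Reached (1/9) = 1. Collecting the sign flips along the way, the symbol is -1.

-1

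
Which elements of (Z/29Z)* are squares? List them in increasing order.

1 4 5 6 7 9 13 16 20 22 23 24 25 28

Square k = 1,…,14 (k and 29−k give the same square):
1²=1, 2²=4, 3²=9, 4²=16, 5²=25, 6²≡7, 7²≡20, 8²≡6, 9²≡23, 10²≡13, 11²≡5, 12²≡28, 13²≡24, 14²≡22 (mod 29).
So the quadratic residues mod 29 are {1, 4, 5, 6, 7, 9, 13, 16, 20, 22, 23, 24, 25, 28}.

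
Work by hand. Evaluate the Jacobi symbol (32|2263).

Pull out 2^5: since 2263 ≡ 7 (mod 8), (2/2263) = +1, so (2/2263)^5 = +1.
Reached (1/2263) = 1. Collecting the sign flips along the way, the symbol is +1.

1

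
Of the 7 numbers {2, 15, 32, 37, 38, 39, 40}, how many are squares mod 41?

(2/41) = +1 → QR.
(15/41) = -1 → non-residue.
(32/41) = +1 → QR.
(37/41) = +1 → QR.
(38/41) = -1 → non-residue.
(39/41) = +1 → QR.
(40/41) = +1 → QR.
Total quadratic residues among the 7: 5.

5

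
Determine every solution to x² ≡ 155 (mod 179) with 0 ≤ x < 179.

Since 179 ≡ 3 (mod 4), a square root of 155 is 155^((179+1)/4) = 155^45 mod 179.
Repeated squaring: 155^2≡39, 155^4≡89, 155^8≡45, 155^16≡56, 155^32≡93 (mod 179).
155^45 = 155^(32+8+4+1) ≡ 100 (mod 179).
Check: 100² = 10000 ≡ 155 (mod 179). The two roots are 79 and 100.

79, 100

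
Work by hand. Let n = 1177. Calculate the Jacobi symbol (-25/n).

1

First reduce: -25 ≡ 1152 (mod 1177).
Pull out 2^7: since 1177 ≡ 1 (mod 8), (2/1177) = +1, so (2/1177)^7 = +1.
Reciprocity: 9 ≡ 1 and 1177 ≡ 1 (mod 4), so (9/1177) = +(1177/9).
Reduce top mod 9: now compute (7/9).
Reciprocity: 7 ≡ 3 and 9 ≡ 1 (mod 4), so (7/9) = +(9/7).
Reduce top mod 7: now compute (2/7).
Pull out 2: since 7 ≡ 7 (mod 8), (2/7) = +1.
Reached (1/7) = 1. Collecting the sign flips along the way, the symbol is +1.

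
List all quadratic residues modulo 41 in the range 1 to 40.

1, 2, 4, 5, 8, 9, 10, 16, 18, 20, 21, 23, 25, 31, 32, 33, 36, 37, 39, 40

Square k = 1,…,20 (k and 41−k give the same square):
1²=1, 2²=4, 3²=9, 4²=16, 5²=25, 6²=36, 7²≡8, 8²≡23, 9²≡40, 10²≡18, 11²≡39, 12²≡21, 13²≡5, 14²≡32, 15²≡20, 16²≡10, 17²≡2, 18²≡37, 19²≡33, 20²≡31 (mod 41).
So the quadratic residues mod 41 are {1, 2, 4, 5, 8, 9, 10, 16, 18, 20, 21, 23, 25, 31, 32, 33, 36, 37, 39, 40}.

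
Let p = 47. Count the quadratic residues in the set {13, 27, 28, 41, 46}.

(13/47) = -1 → non-residue.
(27/47) = +1 → QR.
(28/47) = +1 → QR.
(41/47) = -1 → non-residue.
(46/47) = -1 → non-residue.
Total quadratic residues among the 5: 2.

2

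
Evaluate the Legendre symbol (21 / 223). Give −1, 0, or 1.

Reciprocity: 21 ≡ 1 and 223 ≡ 3 (mod 4), so (21/223) = +(223/21).
Reduce top mod 21: now compute (13/21).
Reciprocity: 13 ≡ 1 and 21 ≡ 1 (mod 4), so (13/21) = +(21/13).
Reduce top mod 13: now compute (8/13).
Pull out 2^3: since 13 ≡ 5 (mod 8), (2/13) = -1, so (2/13)^3 = -1.
Reached (1/13) = 1. Collecting the sign flips along the way, the symbol is -1.

-1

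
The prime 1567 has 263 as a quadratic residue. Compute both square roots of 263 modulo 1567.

Since 1567 ≡ 3 (mod 4), a square root of 263 is 263^((1567+1)/4) = 263^392 mod 1567.
Repeated squaring: 263^2≡221, 263^4≡264, 263^8≡748, 263^16≡85, 263^32≡957, 263^64≡721, 263^128≡1164, 263^256≡1008 (mod 1567).
263^392 = 263^(256+128+8) ≡ 1418 (mod 1567).
Check: 1418² = 2010724 ≡ 263 (mod 1567). The two roots are 149 and 1418.

149, 1418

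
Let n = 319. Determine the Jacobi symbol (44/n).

Pull out 2^2: since 319 ≡ 7 (mod 8), (2/319) = +1, so (2/319)^2 = +1.
Reciprocity: 11 ≡ 3 and 319 ≡ 3 (mod 4), so (11/319) = −(319/11).
Reduce top mod 11: now compute (0/11).
Top reduces to 0: gcd > 1, so the symbol is 0.

0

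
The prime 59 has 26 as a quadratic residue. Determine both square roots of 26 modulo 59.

Since 59 ≡ 3 (mod 4), a square root of 26 is 26^((59+1)/4) = 26^15 mod 59.
Repeated squaring: 26^2≡27, 26^4≡21, 26^8≡28 (mod 59).
26^15 = 26^(8+4+2+1) ≡ 12 (mod 59).
Check: 12² = 144 ≡ 26 (mod 59). The two roots are 12 and 47.

12, 47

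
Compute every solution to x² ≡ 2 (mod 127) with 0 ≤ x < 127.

16, 111

Since 127 ≡ 3 (mod 4), a square root of 2 is 2^((127+1)/4) = 2^32 mod 127.
Repeated squaring: 2^2≡4, 2^4≡16, 2^8≡2, 2^16≡4, 2^32≡16 (mod 127).
2^32 = 2^(32) ≡ 16 (mod 127).
Check: 16² = 256 ≡ 2 (mod 127). The two roots are 16 and 111.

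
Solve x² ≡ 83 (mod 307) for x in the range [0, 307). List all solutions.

151, 156

Since 307 ≡ 3 (mod 4), a square root of 83 is 83^((307+1)/4) = 83^77 mod 307.
Repeated squaring: 83^2≡135, 83^4≡112, 83^8≡264, 83^16≡7, 83^32≡49, 83^64≡252 (mod 307).
83^77 = 83^(64+8+4+1) ≡ 156 (mod 307).
Check: 156² = 24336 ≡ 83 (mod 307). The two roots are 151 and 156.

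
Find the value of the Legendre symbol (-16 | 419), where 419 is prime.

First reduce: -16 ≡ 403 (mod 419).
Reciprocity: 403 ≡ 3 and 419 ≡ 3 (mod 4), so (403/419) = −(419/403).
Reduce top mod 403: now compute (16/403).
Pull out 2^4: since 403 ≡ 3 (mod 8), (2/403) = -1, so (2/403)^4 = +1.
Reached (1/403) = 1. Collecting the sign flips along the way, the symbol is -1.

-1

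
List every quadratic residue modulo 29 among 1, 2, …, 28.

1 4 5 6 7 9 13 16 20 22 23 24 25 28

Square k = 1,…,14 (k and 29−k give the same square):
1²=1, 2²=4, 3²=9, 4²=16, 5²=25, 6²≡7, 7²≡20, 8²≡6, 9²≡23, 10²≡13, 11²≡5, 12²≡28, 13²≡24, 14²≡22 (mod 29).
So the quadratic residues mod 29 are {1, 4, 5, 6, 7, 9, 13, 16, 20, 22, 23, 24, 25, 28}.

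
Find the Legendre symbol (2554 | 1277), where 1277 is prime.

First reduce: 2554 ≡ 0 (mod 1277).
Top reduces to 0: gcd > 1, so the symbol is 0.

0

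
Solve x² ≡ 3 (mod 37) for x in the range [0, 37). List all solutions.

37 ≡ 1 (mod 4), so we find a root by search.
Trying successive values, 15² = 225 ≡ 3 (mod 37). The other root is 37 − 15 = 22.

15, 22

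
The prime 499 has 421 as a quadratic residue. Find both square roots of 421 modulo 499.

54, 445

Since 499 ≡ 3 (mod 4), a square root of 421 is 421^((499+1)/4) = 421^125 mod 499.
Repeated squaring: 421^2≡96, 421^4≡234, 421^8≡365, 421^16≡491, 421^32≡64, 421^64≡104 (mod 499).
421^125 = 421^(64+32+16+8+4+1) ≡ 54 (mod 499).
Check: 54² = 2916 ≡ 421 (mod 499). The two roots are 54 and 445.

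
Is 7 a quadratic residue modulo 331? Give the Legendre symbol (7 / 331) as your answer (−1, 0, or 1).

Reciprocity: 7 ≡ 3 and 331 ≡ 3 (mod 4), so (7/331) = −(331/7).
Reduce top mod 7: now compute (2/7).
Pull out 2: since 7 ≡ 7 (mod 8), (2/7) = +1.
Reached (1/7) = 1. Collecting the sign flips along the way, the symbol is -1.

-1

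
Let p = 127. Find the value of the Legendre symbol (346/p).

Euler's criterion: (346/127) ≡ 92^63 (mod 127).
92^2 ≡ 82 (mod 127)
92^4 ≡ 120 (mod 127)
92^8 ≡ 49 (mod 127)
92^16 ≡ 115 (mod 127)
92^32 ≡ 17 (mod 127)
92^63 = 92^(32+16+8+4+2+1) ≡ 126 (mod 127).
Result is 126 ≡ −1, so (346/127) = −1.

-1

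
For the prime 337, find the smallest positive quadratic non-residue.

5

(2/337) = +1, so 2 is a residue.
(3/337) = +1, so 3 is a residue.
(4/337) = +1, so 4 is a residue.
(5/337) = −1, so 5 is the smallest positive non-residue mod 337.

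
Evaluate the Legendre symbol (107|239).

Euler's criterion: (107/239) ≡ 107^119 (mod 239).
107^2 ≡ 216 (mod 239)
107^4 ≡ 51 (mod 239)
107^8 ≡ 211 (mod 239)
107^16 ≡ 67 (mod 239)
107^32 ≡ 187 (mod 239)
107^64 ≡ 75 (mod 239)
107^119 = 107^(64+32+16+4+2+1) ≡ 238 (mod 239).
Result is 238 ≡ −1, so (107/239) = −1.

-1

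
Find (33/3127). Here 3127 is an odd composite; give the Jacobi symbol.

1

Reciprocity: 33 ≡ 1 and 3127 ≡ 3 (mod 4), so (33/3127) = +(3127/33).
Reduce top mod 33: now compute (25/33).
Reciprocity: 25 ≡ 1 and 33 ≡ 1 (mod 4), so (25/33) = +(33/25).
Reduce top mod 25: now compute (8/25).
Pull out 2^3: since 25 ≡ 1 (mod 8), (2/25) = +1, so (2/25)^3 = +1.
Reached (1/25) = 1. Collecting the sign flips along the way, the symbol is +1.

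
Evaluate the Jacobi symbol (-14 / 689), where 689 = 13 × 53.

First reduce: -14 ≡ 675 (mod 689).
Reciprocity: 675 ≡ 3 and 689 ≡ 1 (mod 4), so (675/689) = +(689/675).
Reduce top mod 675: now compute (14/675).
Pull out 2: since 675 ≡ 3 (mod 8), (2/675) = -1.
Reciprocity: 7 ≡ 3 and 675 ≡ 3 (mod 4), so (7/675) = −(675/7).
Reduce top mod 7: now compute (3/7).
Reciprocity: 3 ≡ 3 and 7 ≡ 3 (mod 4), so (3/7) = −(7/3).
Reduce top mod 3: now compute (1/3).
Reached (1/3) = 1. Collecting the sign flips along the way, the symbol is -1.

-1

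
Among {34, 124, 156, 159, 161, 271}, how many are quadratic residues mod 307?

1

(34/307) = -1 → non-residue.
(124/307) = -1 → non-residue.
(156/307) = +1 → QR.
(159/307) = -1 → non-residue.
(161/307) = -1 → non-residue.
(271/307) = -1 → non-residue.
Total quadratic residues among the 6: 1.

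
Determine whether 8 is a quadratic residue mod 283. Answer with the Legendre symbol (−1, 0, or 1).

-1

Pull out 2^3: since 283 ≡ 3 (mod 8), (2/283) = -1, so (2/283)^3 = -1.
Reached (1/283) = 1. Collecting the sign flips along the way, the symbol is -1.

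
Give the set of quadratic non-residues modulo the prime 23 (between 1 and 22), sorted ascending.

5, 7, 10, 11, 14, 15, 17, 19, 20, 21, 22

Square k = 1,…,11 (k and 23−k give the same square):
1²=1, 2²=4, 3²=9, 4²=16, 5²≡2, 6²≡13, 7²≡3, 8²≡18, 9²≡12, 10²≡8, 11²≡6 (mod 23).
The residues are {1, 2, 3, 4, 6, 8, 9, 12, 13, 16, 18}; the non-residues are the remaining 11 nonzero classes.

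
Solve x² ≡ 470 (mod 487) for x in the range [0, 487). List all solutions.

Since 487 ≡ 3 (mod 4), a square root of 470 is 470^((487+1)/4) = 470^122 mod 487.
Repeated squaring: 470^2≡289, 470^4≡244, 470^8≡122, 470^16≡274, 470^32≡78, 470^64≡240 (mod 487).
470^122 = 470^(64+32+16+8+2) ≡ 38 (mod 487).
Check: 38² = 1444 ≡ 470 (mod 487). The two roots are 38 and 449.

38, 449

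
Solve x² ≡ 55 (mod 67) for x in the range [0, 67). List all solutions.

16, 51

Since 67 ≡ 3 (mod 4), a square root of 55 is 55^((67+1)/4) = 55^17 mod 67.
Repeated squaring: 55^2≡10, 55^4≡33, 55^8≡17, 55^16≡21 (mod 67).
55^17 = 55^(16+1) ≡ 16 (mod 67).
Check: 16² = 256 ≡ 55 (mod 67). The two roots are 16 and 51.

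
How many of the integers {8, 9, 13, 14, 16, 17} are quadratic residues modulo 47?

5

(8/47) = +1 → QR.
(9/47) = +1 → QR.
(13/47) = -1 → non-residue.
(14/47) = +1 → QR.
(16/47) = +1 → QR.
(17/47) = +1 → QR.
Total quadratic residues among the 6: 5.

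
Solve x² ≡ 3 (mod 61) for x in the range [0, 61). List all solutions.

8, 53

61 ≡ 1 (mod 4), so we find a root by search.
Trying successive values, 8² = 64 ≡ 3 (mod 61). The other root is 61 − 8 = 53.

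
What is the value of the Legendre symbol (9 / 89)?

Reciprocity: 9 ≡ 1 and 89 ≡ 1 (mod 4), so (9/89) = +(89/9).
Reduce top mod 9: now compute (8/9).
Pull out 2^3: since 9 ≡ 1 (mod 8), (2/9) = +1, so (2/9)^3 = +1.
Reached (1/9) = 1. Collecting the sign flips along the way, the symbol is +1.

1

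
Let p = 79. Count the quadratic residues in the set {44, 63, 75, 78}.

(44/79) = +1 → QR.
(63/79) = -1 → non-residue.
(75/79) = -1 → non-residue.
(78/79) = -1 → non-residue.
Total quadratic residues among the 4: 1.

1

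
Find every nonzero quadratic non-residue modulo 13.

Square k = 1,…,6 (k and 13−k give the same square):
1²=1, 2²=4, 3²=9, 4²≡3, 5²≡12, 6²≡10 (mod 13).
The residues are {1, 3, 4, 9, 10, 12}; the non-residues are the remaining 6 nonzero classes.

2,5,6,7,8,11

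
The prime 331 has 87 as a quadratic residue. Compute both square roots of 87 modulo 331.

114, 217

Since 331 ≡ 3 (mod 4), a square root of 87 is 87^((331+1)/4) = 87^83 mod 331.
Repeated squaring: 87^2≡287, 87^4≡281, 87^8≡183, 87^16≡58, 87^32≡54, 87^64≡268 (mod 331).
87^83 = 87^(64+16+2+1) ≡ 114 (mod 331).
Check: 114² = 12996 ≡ 87 (mod 331). The two roots are 114 and 217.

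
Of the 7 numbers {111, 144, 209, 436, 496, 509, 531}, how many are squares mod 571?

5

(111/571) = -1 → non-residue.
(144/571) = +1 → QR.
(209/571) = -1 → non-residue.
(436/571) = +1 → QR.
(496/571) = +1 → QR.
(509/571) = +1 → QR.
(531/571) = +1 → QR.
Total quadratic residues among the 7: 5.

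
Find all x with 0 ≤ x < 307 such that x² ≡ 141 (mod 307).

Since 307 ≡ 3 (mod 4), a square root of 141 is 141^((307+1)/4) = 141^77 mod 307.
Repeated squaring: 141^2≡233, 141^4≡257, 141^8≡44, 141^16≡94, 141^32≡240, 141^64≡191 (mod 307).
141^77 = 141^(64+8+4+1) ≡ 37 (mod 307).
Check: 37² = 1369 ≡ 141 (mod 307). The two roots are 37 and 270.

37, 270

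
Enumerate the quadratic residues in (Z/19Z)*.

1,4,5,6,7,9,11,16,17

Square k = 1,…,9 (k and 19−k give the same square):
1²=1, 2²=4, 3²=9, 4²=16, 5²≡6, 6²≡17, 7²≡11, 8²≡7, 9²≡5 (mod 19).
So the quadratic residues mod 19 are {1, 4, 5, 6, 7, 9, 11, 16, 17}.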